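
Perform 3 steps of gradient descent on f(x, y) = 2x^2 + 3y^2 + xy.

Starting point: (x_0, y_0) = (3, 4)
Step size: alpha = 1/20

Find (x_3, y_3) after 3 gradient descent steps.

f(x,y) = 2x^2 + 3y^2 + xy
grad_x = 4x + 1y, grad_y = 6y + 1x
Step 1: grad = (16, 27), (11/5, 53/20)
Step 2: grad = (229/20, 181/10), (651/400, 349/200)
Step 3: grad = (1651/200, 4839/400), (4859/4000, 9121/8000)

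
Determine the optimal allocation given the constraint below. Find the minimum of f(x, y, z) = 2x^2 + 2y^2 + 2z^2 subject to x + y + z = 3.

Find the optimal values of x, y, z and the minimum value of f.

Using Lagrange multipliers on f = 2x^2 + 2y^2 + 2z^2 with constraint x + y + z = 3:
Conditions: 2*2*x = lambda, 2*2*y = lambda, 2*2*z = lambda
So x = lambda/4, y = lambda/4, z = lambda/4
Substituting into constraint: lambda * (3/4) = 3
lambda = 4
x = 1, y = 1, z = 1
Minimum value = 6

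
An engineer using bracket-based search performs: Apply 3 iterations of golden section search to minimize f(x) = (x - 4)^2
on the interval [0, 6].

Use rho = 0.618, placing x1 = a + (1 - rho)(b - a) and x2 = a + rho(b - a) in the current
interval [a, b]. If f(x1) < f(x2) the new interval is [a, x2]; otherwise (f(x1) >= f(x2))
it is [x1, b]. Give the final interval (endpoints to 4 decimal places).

Golden section search for min of f(x) = (x - 4)^2 on [0, 6].
Each step: x1 = a + (1 - rho)(b - a), x2 = a + rho(b - a); if f(x1) < f(x2) keep [a, x2], otherwise keep [x1, b].
Step 1: [0.0000, 6.0000], x1=2.2920 (f=2.9173), x2=3.7080 (f=0.0853); f(x1) > f(x2) => keep [2.2920, 6.0000]
Step 2: [2.2920, 6.0000], x1=3.7085 (f=0.0850), x2=4.5835 (f=0.3405); f(x1) < f(x2) => keep [2.2920, 4.5835]
Step 3: [2.2920, 4.5835], x1=3.1674 (f=0.6933), x2=3.7082 (f=0.0852); f(x1) > f(x2) => keep [3.1674, 4.5835]
Final interval: [3.1674, 4.5835]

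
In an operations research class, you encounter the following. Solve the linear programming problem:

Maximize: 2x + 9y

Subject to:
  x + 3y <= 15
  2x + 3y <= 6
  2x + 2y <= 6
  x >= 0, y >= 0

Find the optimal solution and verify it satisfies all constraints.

Feasible vertices: (0, 0), (0, 2), (3, 0)
Objective 2x + 9y at each vertex:
  (0, 0): 0
  (0, 2): 18
  (3, 0): 6
Maximum is 18 at (0, 2).
Verify constraints at (x, y) = (0, 2):
  1*0 + 3*2 = 6 <= 15
  2*0 + 3*2 = 6 <= 6 (active)
  2*0 + 2*2 = 4 <= 6
  x = 0 >= 0, y = 2 >= 0. All constraints satisfied.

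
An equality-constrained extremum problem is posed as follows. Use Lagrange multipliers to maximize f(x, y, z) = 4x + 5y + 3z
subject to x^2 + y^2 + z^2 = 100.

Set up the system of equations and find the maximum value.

Lagrange conditions: 4 = 2*lambda*x, 5 = 2*lambda*y, 3 = 2*lambda*z
So x:4 = y:5 = z:3, i.e. x = 4t, y = 5t, z = 3t
Constraint: t^2*(4^2 + 5^2 + 3^2) = 100
  t^2 * 50 = 100  =>  t = sqrt(2)
Maximum = 4*4t + 5*5t + 3*3t = 50*sqrt(2) = sqrt(5000)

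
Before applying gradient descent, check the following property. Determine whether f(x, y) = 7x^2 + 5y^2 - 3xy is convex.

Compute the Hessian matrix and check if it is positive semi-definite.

f(x,y) = 7x^2 + 5y^2 - 3xy
Hessian H = [[14, -3], [-3, 10]]
trace(H) = 24, det(H) = 131
Eigenvalues: (24 +/- sqrt(52)) / 2 = 15.61, 8.394
Since both eigenvalues > 0, f is convex.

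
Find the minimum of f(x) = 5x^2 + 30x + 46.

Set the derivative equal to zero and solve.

f(x) = 5x^2 + 30x + 46
f'(x) = 10x + (30) = 0
x = -30/10 = -3
f(-3) = 1
Since f''(x) = 10 > 0, this is a minimum.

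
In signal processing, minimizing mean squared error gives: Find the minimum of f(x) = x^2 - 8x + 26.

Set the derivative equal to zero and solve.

f(x) = x^2 - 8x + 26
f'(x) = 2x + (-8) = 0
x = 8/2 = 4
f(4) = 10
Since f''(x) = 2 > 0, this is a minimum.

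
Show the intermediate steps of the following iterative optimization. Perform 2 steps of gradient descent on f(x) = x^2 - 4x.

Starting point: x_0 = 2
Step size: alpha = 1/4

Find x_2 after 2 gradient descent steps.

f(x) = x^2 - 4x, f'(x) = 2x + (-4)
Step 1: f'(2) = 0, x_1 = 2 - 1/4 * 0 = 2
Step 2: f'(2) = 0, x_2 = 2 - 1/4 * 0 = 2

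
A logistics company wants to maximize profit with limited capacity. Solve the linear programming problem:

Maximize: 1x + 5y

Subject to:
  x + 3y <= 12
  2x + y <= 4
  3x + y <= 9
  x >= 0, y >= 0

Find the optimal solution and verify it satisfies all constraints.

Feasible vertices: (0, 0), (0, 4), (2, 0)
Objective 1x + 5y at each vertex:
  (0, 0): 0
  (0, 4): 20
  (2, 0): 2
Maximum is 20 at (0, 4).
Verify constraints at (x, y) = (0, 4):
  1*0 + 3*4 = 12 <= 12 (active)
  2*0 + 1*4 = 4 <= 4 (active)
  3*0 + 1*4 = 4 <= 9
  x = 0 >= 0, y = 4 >= 0. All constraints satisfied.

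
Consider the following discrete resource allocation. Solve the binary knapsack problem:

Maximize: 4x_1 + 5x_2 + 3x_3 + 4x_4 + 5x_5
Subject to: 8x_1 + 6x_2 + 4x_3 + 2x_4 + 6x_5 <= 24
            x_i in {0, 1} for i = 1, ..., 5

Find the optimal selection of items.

Items: item 1 (v=4, w=8), item 2 (v=5, w=6), item 3 (v=3, w=4), item 4 (v=4, w=2), item 5 (v=5, w=6)
Capacity: 24
Checking all 32 subsets (w = total weight, v = total value):
  {}: w = 0, v = 0
  {1}: w = 8, v = 4
  {2}: w = 6, v = 5
  {3}: w = 4, v = 3
  {4}: w = 2, v = 4
  {5}: w = 6, v = 5
  {1, 2}: w = 14, v = 9
  {1, 3}: w = 12, v = 7
  {1, 4}: w = 10, v = 8
  {1, 5}: w = 14, v = 9
  {2, 3}: w = 10, v = 8
  {2, 4}: w = 8, v = 9
  {2, 5}: w = 12, v = 10
  {3, 4}: w = 6, v = 7
  {3, 5}: w = 10, v = 8
  {4, 5}: w = 8, v = 9
  {1, 2, 3}: w = 18, v = 12
  {1, 2, 4}: w = 16, v = 13
  {1, 2, 5}: w = 20, v = 14
  {1, 3, 4}: w = 14, v = 11
  {1, 3, 5}: w = 18, v = 12
  {1, 4, 5}: w = 16, v = 13
  {2, 3, 4}: w = 12, v = 12
  {2, 3, 5}: w = 16, v = 13
  {2, 4, 5}: w = 14, v = 14
  {3, 4, 5}: w = 12, v = 12
  {1, 2, 3, 4}: w = 20, v = 16
  {1, 2, 3, 5}: w = 24, v = 17
  {1, 2, 4, 5}: w = 22, v = 18
  {1, 3, 4, 5}: w = 20, v = 16
  {2, 3, 4, 5}: w = 18, v = 17
  {1, 2, 3, 4, 5}: w = 26 > 24, infeasible
Best feasible subset: items [1, 2, 4, 5]
Total weight: 22 <= 24, total value: 18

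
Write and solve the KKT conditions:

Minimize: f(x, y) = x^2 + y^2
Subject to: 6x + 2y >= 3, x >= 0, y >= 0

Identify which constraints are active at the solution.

KKT conditions for min x^2 + y^2 s.t. 6x + 2y >= 3, x >= 0, y >= 0:
Stationarity: 2x = mu*6 + mu_x, 2y = mu*2 + mu_y, with mu, mu_x, mu_y >= 0
Complementary slackness: mu*(6x + 2y - 3) = 0, mu_x*x = 0, mu_y*y = 0
(0, 0) is infeasible (6*0 + 2*0 < 3), so if mu = 0 stationarity would force x = mu_x/2 >= 0, y = mu_y/2 >= 0 with mu_x*x = mu_y*y = 0, i.e. x = y = 0: contradiction. Hence mu > 0 and 6x + 2y = 3 is active.
Try x > 0, y > 0 (so mu_x = mu_y = 0): x = 6*mu/2, y = 2*mu/2
Substitute: 6*(6*mu/2) + 2*(2*mu/2) = 3
  mu*40/2 = 3 => mu = 3/20
x* = 9/20 > 0, y* = 3/20 > 0, consistent with mu_x = mu_y = 0.
f is convex and the constraints are linear, so this KKT point is the global minimum.
f* = 9/40
Active constraints: 6x + 2y >= 3 (holds with equality, mu = 3/20 > 0); x >= 0 and y >= 0 are inactive (mu_x = mu_y = 0).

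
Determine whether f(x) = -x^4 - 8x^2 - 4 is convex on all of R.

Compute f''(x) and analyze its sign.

f(x) = -x^4 - 8x^2 - 4
f'(x) = -4x^3 + -16x
f''(x) = -12x^2 + -16
f''(x) = -12x^2 + -16 <= -16 < 0 for all x
Therefore, f is concave on R.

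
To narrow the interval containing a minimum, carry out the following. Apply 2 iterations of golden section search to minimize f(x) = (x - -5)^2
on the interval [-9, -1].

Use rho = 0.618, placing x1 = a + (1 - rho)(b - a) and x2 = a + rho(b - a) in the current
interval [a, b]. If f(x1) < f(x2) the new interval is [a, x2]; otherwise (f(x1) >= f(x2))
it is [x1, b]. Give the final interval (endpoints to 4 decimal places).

Golden section search for min of f(x) = (x - -5)^2 on [-9, -1].
Each step: x1 = a + (1 - rho)(b - a), x2 = a + rho(b - a); if f(x1) < f(x2) keep [a, x2], otherwise keep [x1, b].
Step 1: [-9.0000, -1.0000], x1=-5.9440 (f=0.8911), x2=-4.0560 (f=0.8911); f(x1) = f(x2) (tie, not '<') => keep [-5.9440, -1.0000]
Step 2: [-5.9440, -1.0000], x1=-4.0554 (f=0.8923), x2=-2.8886 (f=4.4580); f(x1) < f(x2) => keep [-5.9440, -2.8886]
Final interval: [-5.9440, -2.8886]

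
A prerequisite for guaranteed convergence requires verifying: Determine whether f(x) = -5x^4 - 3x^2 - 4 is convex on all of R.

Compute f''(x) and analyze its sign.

f(x) = -5x^4 - 3x^2 - 4
f'(x) = -20x^3 + -6x
f''(x) = -60x^2 + -6
f''(x) = -60x^2 + -6 <= -6 < 0 for all x
Therefore, f is concave on R.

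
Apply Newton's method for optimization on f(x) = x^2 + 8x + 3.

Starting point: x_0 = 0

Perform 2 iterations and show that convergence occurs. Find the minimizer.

f(x) = x^2 + 8x + 3, f'(x) = 2x + (8), f''(x) = 2
Step 1: f'(0) = 8, x_1 = 0 - 8/2 = -4
Step 2: f'(-4) = 0, x_2 = -4 (converged)
Newton's method converges in 1 step for quadratics.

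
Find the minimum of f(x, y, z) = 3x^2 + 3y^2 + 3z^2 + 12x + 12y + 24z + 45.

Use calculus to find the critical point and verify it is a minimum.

f(x,y,z) = 3x^2 + 3y^2 + 3z^2 + 12x + 12y + 24z + 45
df/dx = 6x + (12) = 0 => x = -2
df/dy = 6y + (12) = 0 => y = -2
df/dz = 6z + (24) = 0 => z = -4
f(-2,-2,-4) = 3*(-2)^2 + 3*(-2)^2 + 3*(-4)^2 + 12*(-2) + 12*(-2) + 24*(-4) + 45 = -27
Hessian is diagonal with entries 6, 6, 6 > 0, confirmed minimum.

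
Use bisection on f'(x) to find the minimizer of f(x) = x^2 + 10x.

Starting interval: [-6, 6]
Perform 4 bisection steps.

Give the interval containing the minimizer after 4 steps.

Finding critical point of f(x) = x^2 + 10x using bisection on f'(x) = 2x + 10.
f'(x) = 0 when x = -5.
Starting interval: [-6, 6]
Step 1: mid = 0, f'(mid) = 10, new interval = [-6, 0]
Step 2: mid = -3, f'(mid) = 4, new interval = [-6, -3]
Step 3: mid = -9/2, f'(mid) = 1, new interval = [-6, -9/2]
Step 4: mid = -21/4, f'(mid) = -1/2, new interval = [-21/4, -9/2]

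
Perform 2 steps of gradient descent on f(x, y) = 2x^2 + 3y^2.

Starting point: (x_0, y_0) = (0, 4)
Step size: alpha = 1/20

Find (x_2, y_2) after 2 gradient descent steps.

f(x,y) = 2x^2 + 3y^2
grad_x = 4x + 0y, grad_y = 6y + 0x
Step 1: grad = (0, 24), (0, 14/5)
Step 2: grad = (0, 84/5), (0, 49/25)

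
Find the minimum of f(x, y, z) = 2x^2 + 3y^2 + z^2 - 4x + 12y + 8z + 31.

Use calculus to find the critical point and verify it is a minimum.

f(x,y,z) = 2x^2 + 3y^2 + z^2 - 4x + 12y + 8z + 31
df/dx = 4x + (-4) = 0 => x = 1
df/dy = 6y + (12) = 0 => y = -2
df/dz = 2z + (8) = 0 => z = -4
f(1,-2,-4) = 2*(1)^2 + 3*(-2)^2 + 1*(-4)^2 + -4*(1) + 12*(-2) + 8*(-4) + 31 = 1
Hessian is diagonal with entries 4, 6, 2 > 0, confirmed minimum.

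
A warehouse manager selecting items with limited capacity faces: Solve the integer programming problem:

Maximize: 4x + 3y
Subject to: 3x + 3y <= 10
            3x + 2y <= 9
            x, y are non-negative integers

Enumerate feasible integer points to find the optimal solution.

Constraint 1: 3x + 3y <= 10
Constraint 2: 3x + 2y <= 9
Feasible x range (need y >= 0): 0 <= x <= min(10/3, 9/3) => x in {0, ..., 3}.
Enumerate feasible integer points row by row (the coefficient of y is 3 > 0, so for each x the largest feasible y gives the best value):
  x = 0: y <= min((10 - 3*0)/3, (9 - 3*0)/2) => y in {0, ..., 3}; best 4*0 + 3*3 = 9
  x = 1: y <= min((10 - 3*1)/3, (9 - 3*1)/2) => y in {0, ..., 2}; best 4*1 + 3*2 = 10
  x = 2: y <= min((10 - 3*2)/3, (9 - 3*2)/2) => y in {0, ..., 1}; best 4*2 + 3*1 = 11
  x = 3: y <= min((10 - 3*3)/3, (9 - 3*3)/2) => y in {0}; best 4*3 + 3*0 = 12
The maximum 4x + 3y = 12 is achieved at x = 3, y = 0.
Check: 3*3 + 3*0 = 9 <= 10 and 3*3 + 2*0 = 9 <= 9.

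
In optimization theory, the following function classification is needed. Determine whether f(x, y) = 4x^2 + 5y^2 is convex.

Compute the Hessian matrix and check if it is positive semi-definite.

f(x,y) = 4x^2 + 5y^2
Hessian H = [[8, 0], [0, 10]]
trace(H) = 18, det(H) = 80
Eigenvalues: (18 +/- sqrt(4)) / 2 = 10, 8
Since both eigenvalues > 0, f is convex.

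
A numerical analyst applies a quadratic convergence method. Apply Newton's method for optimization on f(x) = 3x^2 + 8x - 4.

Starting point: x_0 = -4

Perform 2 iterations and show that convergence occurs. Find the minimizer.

f(x) = 3x^2 + 8x - 4, f'(x) = 6x + (8), f''(x) = 6
Step 1: f'(-4) = -16, x_1 = -4 - -16/6 = -4/3
Step 2: f'(-4/3) = 0, x_2 = -4/3 (converged)
Newton's method converges in 1 step for quadratics.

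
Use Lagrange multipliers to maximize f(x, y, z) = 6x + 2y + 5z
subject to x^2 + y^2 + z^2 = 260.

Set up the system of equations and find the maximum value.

Lagrange conditions: 6 = 2*lambda*x, 2 = 2*lambda*y, 5 = 2*lambda*z
So x:6 = y:2 = z:5, i.e. x = 6t, y = 2t, z = 5t
Constraint: t^2*(6^2 + 2^2 + 5^2) = 260
  t^2 * 65 = 260  =>  t = sqrt(4)
Maximum = 6*6t + 2*2t + 5*5t = 65*sqrt(4) = 130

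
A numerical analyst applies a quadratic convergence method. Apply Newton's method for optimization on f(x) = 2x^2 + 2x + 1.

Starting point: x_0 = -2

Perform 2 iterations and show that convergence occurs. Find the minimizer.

f(x) = 2x^2 + 2x + 1, f'(x) = 4x + (2), f''(x) = 4
Step 1: f'(-2) = -6, x_1 = -2 - -6/4 = -1/2
Step 2: f'(-1/2) = 0, x_2 = -1/2 (converged)
Newton's method converges in 1 step for quadratics.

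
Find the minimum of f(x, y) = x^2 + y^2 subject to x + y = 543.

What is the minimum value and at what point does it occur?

Substitute y = 543 - x into f(x,y) = x^2 + y^2:
g(x) = x^2 + (543 - x)^2 = 2x^2 - 1086x + 294849
g'(x) = 4x - 1086 = 0  =>  x = 543/2
y = 543 - 543/2 = 543/2
Minimum value = (543/2)^2 + (543/2)^2 = 294849/2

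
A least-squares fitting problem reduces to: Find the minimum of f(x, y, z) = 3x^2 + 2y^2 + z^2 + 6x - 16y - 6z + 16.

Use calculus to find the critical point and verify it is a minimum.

f(x,y,z) = 3x^2 + 2y^2 + z^2 + 6x - 16y - 6z + 16
df/dx = 6x + (6) = 0 => x = -1
df/dy = 4y + (-16) = 0 => y = 4
df/dz = 2z + (-6) = 0 => z = 3
f(-1,4,3) = 3*(-1)^2 + 2*(4)^2 + 1*(3)^2 + 6*(-1) + -16*(4) + -6*(3) + 16 = -28
Hessian is diagonal with entries 6, 4, 2 > 0, confirmed minimum.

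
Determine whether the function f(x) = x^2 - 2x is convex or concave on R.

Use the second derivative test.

f(x) = x^2 - 2x
f'(x) = 2x - 2
f''(x) = 2
Since f''(x) = 2 > 0 for all x, f is convex on R.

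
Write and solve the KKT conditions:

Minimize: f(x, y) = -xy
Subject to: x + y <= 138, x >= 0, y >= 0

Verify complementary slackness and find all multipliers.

Problem: min -xy s.t. x + y <= 138 (multiplier lambda), x >= 0 (mu_x), y >= 0 (mu_y)
KKT stationarity: -y + lambda - mu_x = 0, -x + lambda - mu_y = 0, with lambda, mu_x, mu_y >= 0
Complementary slackness: lambda*(x + y - 138) = 0, mu_x*x = 0, mu_y*y = 0
If lambda = 0: y = -mu_x <= 0 and x = -mu_y <= 0 force x = y = 0 with f = 0; but x = y = 69 is feasible with f = -4761 < 0, so this is not the minimum. Hence lambda > 0 and x + y = 138.
Try x > 0, y > 0 (so mu_x = mu_y = 0): y = lambda, x = lambda => x = y = lambda
x + y = 138 => 2*lambda = 138 => lambda = 69
x* = y* = 69 > 0, consistent with mu_x = mu_y = 0.
(Any feasible point with x = 0 or y = 0 has f = 0 > -4761, so the minimum is not on those boundaries.)
min(-xy) = -4761 (i.e. max xy = 4761)
Multipliers: lambda = 69, mu_x = 0, mu_y = 0
Complementary slackness: lambda*(x + y - 138) = 69*(69 + 69 - 138) = 0, mu_x*x = 0*69 = 0, mu_y*y = 0*69 = 0. Satisfied.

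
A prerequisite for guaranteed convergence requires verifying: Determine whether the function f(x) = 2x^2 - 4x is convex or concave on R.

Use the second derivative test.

f(x) = 2x^2 - 4x
f'(x) = 4x - 4
f''(x) = 4
Since f''(x) = 4 > 0 for all x, f is convex on R.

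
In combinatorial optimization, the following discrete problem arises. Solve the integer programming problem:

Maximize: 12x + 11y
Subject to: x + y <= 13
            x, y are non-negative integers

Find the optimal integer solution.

Objective: 12x + 11y, constraint: x + y <= 13
Coefficient of x is 12 >= coefficient of y is 11, so allocate the entire budget to x.
Optimal: x = 13, y = 0, value = 156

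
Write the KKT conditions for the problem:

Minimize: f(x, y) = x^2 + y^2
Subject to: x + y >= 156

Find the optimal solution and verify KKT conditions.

KKT conditions for min x^2 + y^2 s.t. x + y >= 156:
Stationarity: 2x = mu, 2y = mu
So x = y = mu/2.
Complementary slackness: mu*(x + y - 156) = 0
Primal feasibility: x + y >= 156; dual feasibility: mu >= 0
If mu = 0 then x = y = 0, but 0 + 0 < 156 is infeasible, so the constraint is active.
Constraint active: x + y = 2*(mu/2) = 156 => mu = 156
x = y = 78, f = 12168
Verify: stationarity 2*78 = 156 = mu; primal 78 + 78 = 156 >= 156; dual mu = 156 >= 0; complementary slackness 156*(156 - 156) = 0. All KKT conditions hold.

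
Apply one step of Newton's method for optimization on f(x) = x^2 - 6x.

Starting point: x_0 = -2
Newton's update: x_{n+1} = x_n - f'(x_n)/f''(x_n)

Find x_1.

f(x) = x^2 - 6x
f'(x) = 2x + (-6), f''(x) = 2
Newton step: x_1 = x_0 - f'(x_0)/f''(x_0)
f'(-2) = -10
x_1 = -2 - -10/2 = 3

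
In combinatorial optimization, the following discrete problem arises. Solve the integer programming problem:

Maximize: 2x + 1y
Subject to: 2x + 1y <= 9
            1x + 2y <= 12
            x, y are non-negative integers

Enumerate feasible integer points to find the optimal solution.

Constraint 1: 2x + 1y <= 9
Constraint 2: 1x + 2y <= 12
Feasible x range (need y >= 0): 0 <= x <= min(9/2, 12/1) => x in {0, ..., 4}.
Enumerate feasible integer points row by row (the coefficient of y is 1 > 0, so for each x the largest feasible y gives the best value):
  x = 0: y <= min((9 - 2*0)/1, (12 - 1*0)/2) => y in {0, ..., 6}; best 2*0 + 1*6 = 6
  x = 1: y <= min((9 - 2*1)/1, (12 - 1*1)/2) => y in {0, ..., 5}; best 2*1 + 1*5 = 7
  x = 2: y <= min((9 - 2*2)/1, (12 - 1*2)/2) => y in {0, ..., 5}; best 2*2 + 1*5 = 9
  x = 3: y <= min((9 - 2*3)/1, (12 - 1*3)/2) => y in {0, ..., 3}; best 2*3 + 1*3 = 9
  x = 4: y <= min((9 - 2*4)/1, (12 - 1*4)/2) => y in {0, ..., 1}; best 2*4 + 1*1 = 9
The maximum 2x + 1y = 9 is achieved at x = 2, y = 5.
(The same value 9 is also attained at (3, 3), (4, 1).)
Check: 2*2 + 1*5 = 9 <= 9 and 1*2 + 2*5 = 12 <= 12.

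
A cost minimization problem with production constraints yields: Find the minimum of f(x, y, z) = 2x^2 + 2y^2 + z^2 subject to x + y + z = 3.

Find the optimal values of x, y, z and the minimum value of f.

Using Lagrange multipliers on f = 2x^2 + 2y^2 + z^2 with constraint x + y + z = 3:
Conditions: 2*2*x = lambda, 2*2*y = lambda, 2*1*z = lambda
So x = lambda/4, y = lambda/4, z = lambda/2
Substituting into constraint: lambda * (1) = 3
lambda = 3
x = 3/4, y = 3/4, z = 3/2
Minimum value = 9/2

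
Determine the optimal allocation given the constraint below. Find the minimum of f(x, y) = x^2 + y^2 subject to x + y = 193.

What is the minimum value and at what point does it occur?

Substitute y = 193 - x into f(x,y) = x^2 + y^2:
g(x) = x^2 + (193 - x)^2 = 2x^2 - 386x + 37249
g'(x) = 4x - 386 = 0  =>  x = 193/2
y = 193 - 193/2 = 193/2
Minimum value = (193/2)^2 + (193/2)^2 = 37249/2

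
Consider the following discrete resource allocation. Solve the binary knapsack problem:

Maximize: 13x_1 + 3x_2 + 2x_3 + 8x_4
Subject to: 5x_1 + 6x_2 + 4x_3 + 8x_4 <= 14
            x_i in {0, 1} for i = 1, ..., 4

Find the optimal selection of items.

Items: item 1 (v=13, w=5), item 2 (v=3, w=6), item 3 (v=2, w=4), item 4 (v=8, w=8)
Capacity: 14
Checking all 16 subsets (w = total weight, v = total value):
  {}: w = 0, v = 0
  {1}: w = 5, v = 13
  {2}: w = 6, v = 3
  {3}: w = 4, v = 2
  {4}: w = 8, v = 8
  {1, 2}: w = 11, v = 16
  {1, 3}: w = 9, v = 15
  {1, 4}: w = 13, v = 21
  {2, 3}: w = 10, v = 5
  {2, 4}: w = 14, v = 11
  {3, 4}: w = 12, v = 10
  {1, 2, 3}: w = 15 > 14, infeasible
  {1, 2, 4}: w = 19 > 14, infeasible
  {1, 3, 4}: w = 17 > 14, infeasible
  {2, 3, 4}: w = 18 > 14, infeasible
  {1, 2, 3, 4}: w = 23 > 14, infeasible
Best feasible subset: items [1, 4]
Total weight: 13 <= 14, total value: 21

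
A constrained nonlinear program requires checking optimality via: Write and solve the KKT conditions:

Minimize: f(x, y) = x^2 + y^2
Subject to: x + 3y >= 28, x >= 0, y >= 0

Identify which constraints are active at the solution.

KKT conditions for min x^2 + y^2 s.t. 1x + 3y >= 28, x >= 0, y >= 0:
Stationarity: 2x = mu*1 + mu_x, 2y = mu*3 + mu_y, with mu, mu_x, mu_y >= 0
Complementary slackness: mu*(x + 3y - 28) = 0, mu_x*x = 0, mu_y*y = 0
(0, 0) is infeasible (1*0 + 3*0 < 28), so if mu = 0 stationarity would force x = mu_x/2 >= 0, y = mu_y/2 >= 0 with mu_x*x = mu_y*y = 0, i.e. x = y = 0: contradiction. Hence mu > 0 and x + 3y = 28 is active.
Try x > 0, y > 0 (so mu_x = mu_y = 0): x = 1*mu/2, y = 3*mu/2
Substitute: 1*(1*mu/2) + 3*(3*mu/2) = 28
  mu*10/2 = 28 => mu = 28/5
x* = 14/5 > 0, y* = 42/5 > 0, consistent with mu_x = mu_y = 0.
f is convex and the constraints are linear, so this KKT point is the global minimum.
f* = 392/5
Active constraints: x + 3y >= 28 (holds with equality, mu = 28/5 > 0); x >= 0 and y >= 0 are inactive (mu_x = mu_y = 0).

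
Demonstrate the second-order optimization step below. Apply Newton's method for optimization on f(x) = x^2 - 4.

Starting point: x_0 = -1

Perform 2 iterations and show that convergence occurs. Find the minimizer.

f(x) = x^2 - 4, f'(x) = 2x + (0), f''(x) = 2
Step 1: f'(-1) = -2, x_1 = -1 - -2/2 = 0
Step 2: f'(0) = 0, x_2 = 0 (converged)
Newton's method converges in 1 step for quadratics.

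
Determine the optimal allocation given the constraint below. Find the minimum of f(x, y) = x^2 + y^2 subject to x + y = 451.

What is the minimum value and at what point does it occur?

Substitute y = 451 - x into f(x,y) = x^2 + y^2:
g(x) = x^2 + (451 - x)^2 = 2x^2 - 902x + 203401
g'(x) = 4x - 902 = 0  =>  x = 451/2
y = 451 - 451/2 = 451/2
Minimum value = (451/2)^2 + (451/2)^2 = 203401/2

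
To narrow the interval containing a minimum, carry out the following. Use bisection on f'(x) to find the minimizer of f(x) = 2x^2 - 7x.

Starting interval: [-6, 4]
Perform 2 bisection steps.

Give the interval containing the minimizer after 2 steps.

Finding critical point of f(x) = 2x^2 - 7x using bisection on f'(x) = 4x + -7.
f'(x) = 0 when x = 7/4.
Starting interval: [-6, 4]
Step 1: mid = -1, f'(mid) = -11, new interval = [-1, 4]
Step 2: mid = 3/2, f'(mid) = -1, new interval = [3/2, 4]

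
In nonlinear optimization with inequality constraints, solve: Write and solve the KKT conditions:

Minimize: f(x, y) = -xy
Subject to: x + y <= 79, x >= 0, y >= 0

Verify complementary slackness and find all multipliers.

Problem: min -xy s.t. x + y <= 79 (multiplier lambda), x >= 0 (mu_x), y >= 0 (mu_y)
KKT stationarity: -y + lambda - mu_x = 0, -x + lambda - mu_y = 0, with lambda, mu_x, mu_y >= 0
Complementary slackness: lambda*(x + y - 79) = 0, mu_x*x = 0, mu_y*y = 0
If lambda = 0: y = -mu_x <= 0 and x = -mu_y <= 0 force x = y = 0 with f = 0; but x = y = 79/2 is feasible with f = -6241/4 < 0, so this is not the minimum. Hence lambda > 0 and x + y = 79.
Try x > 0, y > 0 (so mu_x = mu_y = 0): y = lambda, x = lambda => x = y = lambda
x + y = 79 => 2*lambda = 79 => lambda = 79/2
x* = y* = 79/2 > 0, consistent with mu_x = mu_y = 0.
(Any feasible point with x = 0 or y = 0 has f = 0 > -6241/4, so the minimum is not on those boundaries.)
min(-xy) = -6241/4 (i.e. max xy = 6241/4)
Multipliers: lambda = 79/2, mu_x = 0, mu_y = 0
Complementary slackness: lambda*(x + y - 79) = 79/2*(79/2 + 79/2 - 79) = 0, mu_x*x = 0*79/2 = 0, mu_y*y = 0*79/2 = 0. Satisfied.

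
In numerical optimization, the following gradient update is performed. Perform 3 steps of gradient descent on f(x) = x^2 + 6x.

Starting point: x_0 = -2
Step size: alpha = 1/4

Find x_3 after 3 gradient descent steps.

f(x) = x^2 + 6x, f'(x) = 2x + (6)
Step 1: f'(-2) = 2, x_1 = -2 - 1/4 * 2 = -5/2
Step 2: f'(-5/2) = 1, x_2 = -5/2 - 1/4 * 1 = -11/4
Step 3: f'(-11/4) = 1/2, x_3 = -11/4 - 1/4 * 1/2 = -23/8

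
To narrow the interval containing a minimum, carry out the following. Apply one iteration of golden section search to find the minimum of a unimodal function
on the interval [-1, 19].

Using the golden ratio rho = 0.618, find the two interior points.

Golden section search on [-1, 19].
Golden ratio rho = 0.618 (approx).
Interior points:
  x_1 = -1 + (1-0.618)*20 = 6.6400
  x_2 = -1 + 0.618*20 = 11.3600
Compare f(x_1) and f(x_2) to determine which subinterval to keep.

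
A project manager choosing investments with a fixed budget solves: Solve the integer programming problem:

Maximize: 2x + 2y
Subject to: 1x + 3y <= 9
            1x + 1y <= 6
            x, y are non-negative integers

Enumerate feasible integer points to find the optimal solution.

Constraint 1: 1x + 3y <= 9
Constraint 2: 1x + 1y <= 6
Feasible x range (need y >= 0): 0 <= x <= min(9/1, 6/1) => x in {0, ..., 6}.
Enumerate feasible integer points row by row (the coefficient of y is 2 > 0, so for each x the largest feasible y gives the best value):
  x = 0: y <= min((9 - 1*0)/3, (6 - 1*0)/1) => y in {0, ..., 3}; best 2*0 + 2*3 = 6
  x = 1: y <= min((9 - 1*1)/3, (6 - 1*1)/1) => y in {0, ..., 2}; best 2*1 + 2*2 = 6
  x = 2: y <= min((9 - 1*2)/3, (6 - 1*2)/1) => y in {0, ..., 2}; best 2*2 + 2*2 = 8
  x = 3: y <= min((9 - 1*3)/3, (6 - 1*3)/1) => y in {0, ..., 2}; best 2*3 + 2*2 = 10
  x = 4: y <= min((9 - 1*4)/3, (6 - 1*4)/1) => y in {0, ..., 1}; best 2*4 + 2*1 = 10
  x = 5: y <= min((9 - 1*5)/3, (6 - 1*5)/1) => y in {0, ..., 1}; best 2*5 + 2*1 = 12
  x = 6: y <= min((9 - 1*6)/3, (6 - 1*6)/1) => y in {0}; best 2*6 + 2*0 = 12
The maximum 2x + 2y = 12 is achieved at x = 5, y = 1.
(The same value 12 is also attained at (6, 0).)
Check: 1*5 + 3*1 = 8 <= 9 and 1*5 + 1*1 = 6 <= 6.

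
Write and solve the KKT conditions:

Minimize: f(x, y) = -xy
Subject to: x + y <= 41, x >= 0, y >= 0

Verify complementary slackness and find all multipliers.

Problem: min -xy s.t. x + y <= 41 (multiplier lambda), x >= 0 (mu_x), y >= 0 (mu_y)
KKT stationarity: -y + lambda - mu_x = 0, -x + lambda - mu_y = 0, with lambda, mu_x, mu_y >= 0
Complementary slackness: lambda*(x + y - 41) = 0, mu_x*x = 0, mu_y*y = 0
If lambda = 0: y = -mu_x <= 0 and x = -mu_y <= 0 force x = y = 0 with f = 0; but x = y = 41/2 is feasible with f = -1681/4 < 0, so this is not the minimum. Hence lambda > 0 and x + y = 41.
Try x > 0, y > 0 (so mu_x = mu_y = 0): y = lambda, x = lambda => x = y = lambda
x + y = 41 => 2*lambda = 41 => lambda = 41/2
x* = y* = 41/2 > 0, consistent with mu_x = mu_y = 0.
(Any feasible point with x = 0 or y = 0 has f = 0 > -1681/4, so the minimum is not on those boundaries.)
min(-xy) = -1681/4 (i.e. max xy = 1681/4)
Multipliers: lambda = 41/2, mu_x = 0, mu_y = 0
Complementary slackness: lambda*(x + y - 41) = 41/2*(41/2 + 41/2 - 41) = 0, mu_x*x = 0*41/2 = 0, mu_y*y = 0*41/2 = 0. Satisfied.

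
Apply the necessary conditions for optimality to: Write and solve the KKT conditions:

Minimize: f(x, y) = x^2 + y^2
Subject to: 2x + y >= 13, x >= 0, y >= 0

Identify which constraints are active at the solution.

KKT conditions for min x^2 + y^2 s.t. 2x + 1y >= 13, x >= 0, y >= 0:
Stationarity: 2x = mu*2 + mu_x, 2y = mu*1 + mu_y, with mu, mu_x, mu_y >= 0
Complementary slackness: mu*(2x + y - 13) = 0, mu_x*x = 0, mu_y*y = 0
(0, 0) is infeasible (2*0 + 1*0 < 13), so if mu = 0 stationarity would force x = mu_x/2 >= 0, y = mu_y/2 >= 0 with mu_x*x = mu_y*y = 0, i.e. x = y = 0: contradiction. Hence mu > 0 and 2x + y = 13 is active.
Try x > 0, y > 0 (so mu_x = mu_y = 0): x = 2*mu/2, y = 1*mu/2
Substitute: 2*(2*mu/2) + 1*(1*mu/2) = 13
  mu*5/2 = 13 => mu = 26/5
x* = 26/5 > 0, y* = 13/5 > 0, consistent with mu_x = mu_y = 0.
f is convex and the constraints are linear, so this KKT point is the global minimum.
f* = 169/5
Active constraints: 2x + y >= 13 (holds with equality, mu = 26/5 > 0); x >= 0 and y >= 0 are inactive (mu_x = mu_y = 0).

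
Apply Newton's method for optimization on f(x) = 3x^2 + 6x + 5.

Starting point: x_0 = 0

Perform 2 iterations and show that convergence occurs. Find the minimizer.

f(x) = 3x^2 + 6x + 5, f'(x) = 6x + (6), f''(x) = 6
Step 1: f'(0) = 6, x_1 = 0 - 6/6 = -1
Step 2: f'(-1) = 0, x_2 = -1 (converged)
Newton's method converges in 1 step for quadratics.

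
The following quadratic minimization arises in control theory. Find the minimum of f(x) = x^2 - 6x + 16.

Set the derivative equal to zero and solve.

f(x) = x^2 - 6x + 16
f'(x) = 2x + (-6) = 0
x = 6/2 = 3
f(3) = 7
Since f''(x) = 2 > 0, this is a minimum.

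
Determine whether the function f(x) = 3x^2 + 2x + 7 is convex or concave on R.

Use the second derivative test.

f(x) = 3x^2 + 2x + 7
f'(x) = 6x + 2
f''(x) = 6
Since f''(x) = 6 > 0 for all x, f is convex on R.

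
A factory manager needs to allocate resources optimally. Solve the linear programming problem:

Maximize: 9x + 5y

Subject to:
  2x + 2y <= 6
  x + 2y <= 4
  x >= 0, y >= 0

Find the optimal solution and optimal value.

Feasible vertices: (0, 0), (0, 2), (2, 1), (3, 0)
Objective 9x + 5y at each:
  (0, 0): 0
  (0, 2): 10
  (2, 1): 23
  (3, 0): 27
Maximum is 27 at (3, 0).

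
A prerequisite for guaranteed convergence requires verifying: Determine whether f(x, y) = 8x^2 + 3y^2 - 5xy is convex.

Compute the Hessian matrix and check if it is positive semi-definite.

f(x,y) = 8x^2 + 3y^2 - 5xy
Hessian H = [[16, -5], [-5, 6]]
trace(H) = 22, det(H) = 71
Eigenvalues: (22 +/- sqrt(200)) / 2 = 18.07, 3.929
Since both eigenvalues > 0, f is convex.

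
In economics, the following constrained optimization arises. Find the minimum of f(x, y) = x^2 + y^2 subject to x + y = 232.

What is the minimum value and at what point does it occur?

Substitute y = 232 - x into f(x,y) = x^2 + y^2:
g(x) = x^2 + (232 - x)^2 = 2x^2 - 464x + 53824
g'(x) = 4x - 464 = 0  =>  x = 116
y = 232 - 116 = 116
Minimum value = 116^2 + 116^2 = 26912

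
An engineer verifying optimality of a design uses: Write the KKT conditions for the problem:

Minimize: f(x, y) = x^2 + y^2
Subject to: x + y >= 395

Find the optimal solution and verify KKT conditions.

KKT conditions for min x^2 + y^2 s.t. x + y >= 395:
Stationarity: 2x = mu, 2y = mu
So x = y = mu/2.
Complementary slackness: mu*(x + y - 395) = 0
Primal feasibility: x + y >= 395; dual feasibility: mu >= 0
If mu = 0 then x = y = 0, but 0 + 0 < 395 is infeasible, so the constraint is active.
Constraint active: x + y = 2*(mu/2) = 395 => mu = 395
x = y = 395/2, f = 156025/2
Verify: stationarity 2*(395/2) = 395 = mu; primal 395/2 + 395/2 = 395 >= 395; dual mu = 395 >= 0; complementary slackness 395*(395 - 395) = 0. All KKT conditions hold.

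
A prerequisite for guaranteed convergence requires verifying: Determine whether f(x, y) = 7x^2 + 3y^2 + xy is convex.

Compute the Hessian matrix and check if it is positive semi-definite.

f(x,y) = 7x^2 + 3y^2 + xy
Hessian H = [[14, 1], [1, 6]]
trace(H) = 20, det(H) = 83
Eigenvalues: (20 +/- sqrt(68)) / 2 = 14.12, 5.877
Since both eigenvalues > 0, f is convex.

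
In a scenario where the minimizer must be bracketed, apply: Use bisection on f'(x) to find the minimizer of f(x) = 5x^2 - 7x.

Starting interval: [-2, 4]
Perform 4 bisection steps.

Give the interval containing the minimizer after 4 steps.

Finding critical point of f(x) = 5x^2 - 7x using bisection on f'(x) = 10x + -7.
f'(x) = 0 when x = 7/10.
Starting interval: [-2, 4]
Step 1: mid = 1, f'(mid) = 3, new interval = [-2, 1]
Step 2: mid = -1/2, f'(mid) = -12, new interval = [-1/2, 1]
Step 3: mid = 1/4, f'(mid) = -9/2, new interval = [1/4, 1]
Step 4: mid = 5/8, f'(mid) = -3/4, new interval = [5/8, 1]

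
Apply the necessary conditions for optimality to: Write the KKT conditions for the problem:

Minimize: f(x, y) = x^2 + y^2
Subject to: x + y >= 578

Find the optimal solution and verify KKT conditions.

KKT conditions for min x^2 + y^2 s.t. x + y >= 578:
Stationarity: 2x = mu, 2y = mu
So x = y = mu/2.
Complementary slackness: mu*(x + y - 578) = 0
Primal feasibility: x + y >= 578; dual feasibility: mu >= 0
If mu = 0 then x = y = 0, but 0 + 0 < 578 is infeasible, so the constraint is active.
Constraint active: x + y = 2*(mu/2) = 578 => mu = 578
x = y = 289, f = 167042
Verify: stationarity 2*289 = 578 = mu; primal 289 + 289 = 578 >= 578; dual mu = 578 >= 0; complementary slackness 578*(578 - 578) = 0. All KKT conditions hold.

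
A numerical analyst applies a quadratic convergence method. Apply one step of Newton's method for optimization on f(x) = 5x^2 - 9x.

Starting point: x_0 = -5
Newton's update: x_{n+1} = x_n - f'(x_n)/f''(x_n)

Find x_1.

f(x) = 5x^2 - 9x
f'(x) = 10x + (-9), f''(x) = 10
Newton step: x_1 = x_0 - f'(x_0)/f''(x_0)
f'(-5) = -59
x_1 = -5 - -59/10 = 9/10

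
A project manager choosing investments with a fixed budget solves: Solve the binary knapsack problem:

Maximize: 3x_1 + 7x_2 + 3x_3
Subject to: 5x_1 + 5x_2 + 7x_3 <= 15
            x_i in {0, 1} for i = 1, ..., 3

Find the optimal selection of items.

Items: item 1 (v=3, w=5), item 2 (v=7, w=5), item 3 (v=3, w=7)
Capacity: 15
Checking all 8 subsets (w = total weight, v = total value):
  {}: w = 0, v = 0
  {1}: w = 5, v = 3
  {2}: w = 5, v = 7
  {3}: w = 7, v = 3
  {1, 2}: w = 10, v = 10
  {1, 3}: w = 12, v = 6
  {2, 3}: w = 12, v = 10
  {1, 2, 3}: w = 17 > 15, infeasible
Best feasible subset: items [1, 2]
(The same value 10 is also attained by {2, 3}.)
Total weight: 10 <= 15, total value: 10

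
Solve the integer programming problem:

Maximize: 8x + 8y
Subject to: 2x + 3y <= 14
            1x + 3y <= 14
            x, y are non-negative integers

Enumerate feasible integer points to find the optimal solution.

Constraint 1: 2x + 3y <= 14
Constraint 2: 1x + 3y <= 14
Feasible x range (need y >= 0): 0 <= x <= min(14/2, 14/1) => x in {0, ..., 7}.
Enumerate feasible integer points row by row (the coefficient of y is 8 > 0, so for each x the largest feasible y gives the best value):
  x = 0: y <= min((14 - 2*0)/3, (14 - 1*0)/3) => y in {0, ..., 4}; best 8*0 + 8*4 = 32
  x = 1: y <= min((14 - 2*1)/3, (14 - 1*1)/3) => y in {0, ..., 4}; best 8*1 + 8*4 = 40
  x = 2: y <= min((14 - 2*2)/3, (14 - 1*2)/3) => y in {0, ..., 3}; best 8*2 + 8*3 = 40
  x = 3: y <= min((14 - 2*3)/3, (14 - 1*3)/3) => y in {0, ..., 2}; best 8*3 + 8*2 = 40
  x = 4: y <= min((14 - 2*4)/3, (14 - 1*4)/3) => y in {0, ..., 2}; best 8*4 + 8*2 = 48
  x = 5: y <= min((14 - 2*5)/3, (14 - 1*5)/3) => y in {0, ..., 1}; best 8*5 + 8*1 = 48
  x = 6: y <= min((14 - 2*6)/3, (14 - 1*6)/3) => y in {0}; best 8*6 + 8*0 = 48
  x = 7: y <= min((14 - 2*7)/3, (14 - 1*7)/3) => y in {0}; best 8*7 + 8*0 = 56
The maximum 8x + 8y = 56 is achieved at x = 7, y = 0.
Check: 2*7 + 3*0 = 14 <= 14 and 1*7 + 3*0 = 7 <= 14.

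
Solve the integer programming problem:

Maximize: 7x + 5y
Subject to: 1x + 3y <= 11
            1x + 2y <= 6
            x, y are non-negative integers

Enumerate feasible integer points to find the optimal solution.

Constraint 1: 1x + 3y <= 11
Constraint 2: 1x + 2y <= 6
Feasible x range (need y >= 0): 0 <= x <= min(11/1, 6/1) => x in {0, ..., 6}.
Enumerate feasible integer points row by row (the coefficient of y is 5 > 0, so for each x the largest feasible y gives the best value):
  x = 0: y <= min((11 - 1*0)/3, (6 - 1*0)/2) => y in {0, ..., 3}; best 7*0 + 5*3 = 15
  x = 1: y <= min((11 - 1*1)/3, (6 - 1*1)/2) => y in {0, ..., 2}; best 7*1 + 5*2 = 17
  x = 2: y <= min((11 - 1*2)/3, (6 - 1*2)/2) => y in {0, ..., 2}; best 7*2 + 5*2 = 24
  x = 3: y <= min((11 - 1*3)/3, (6 - 1*3)/2) => y in {0, ..., 1}; best 7*3 + 5*1 = 26
  x = 4: y <= min((11 - 1*4)/3, (6 - 1*4)/2) => y in {0, ..., 1}; best 7*4 + 5*1 = 33
  x = 5: y <= min((11 - 1*5)/3, (6 - 1*5)/2) => y in {0}; best 7*5 + 5*0 = 35
  x = 6: y <= min((11 - 1*6)/3, (6 - 1*6)/2) => y in {0}; best 7*6 + 5*0 = 42
The maximum 7x + 5y = 42 is achieved at x = 6, y = 0.
Check: 1*6 + 3*0 = 6 <= 11 and 1*6 + 2*0 = 6 <= 6.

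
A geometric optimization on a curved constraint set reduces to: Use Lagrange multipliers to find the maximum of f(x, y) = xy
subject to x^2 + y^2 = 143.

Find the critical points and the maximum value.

Lagrange conditions: y = 2*lambda*x and x = 2*lambda*y
If x = 0 then y = 0, violating the constraint, so x, y != 0.
Dividing: y/x = x/y => x^2 = y^2 => y = x or y = -x
Constraint: 2x^2 = 143 => x^2 = 143/2 => x = +/-sqrt(143/2)
Critical points: (sqrt(143/2), sqrt(143/2)), (-sqrt(143/2), -sqrt(143/2)), (sqrt(143/2), -sqrt(143/2)), (-sqrt(143/2), sqrt(143/2))
  y = x:  xy = x^2 = 143/2  at (sqrt(143/2), sqrt(143/2)) and (-sqrt(143/2), -sqrt(143/2))
  y = -x: xy = -x^2 = -143/2 at (sqrt(143/2), -sqrt(143/2)) and (-sqrt(143/2), sqrt(143/2))
Maximum xy = 143/2 at (sqrt(143/2), sqrt(143/2)) and (-sqrt(143/2), -sqrt(143/2))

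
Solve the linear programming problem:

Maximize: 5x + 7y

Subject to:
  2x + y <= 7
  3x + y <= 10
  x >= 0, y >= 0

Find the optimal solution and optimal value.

Feasible vertices: (0, 0), (0, 7), (3, 1), (10/3, 0)
Objective 5x + 7y at each:
  (0, 0): 0
  (0, 7): 49
  (3, 1): 22
  (10/3, 0): 50/3
Maximum is 49 at (0, 7).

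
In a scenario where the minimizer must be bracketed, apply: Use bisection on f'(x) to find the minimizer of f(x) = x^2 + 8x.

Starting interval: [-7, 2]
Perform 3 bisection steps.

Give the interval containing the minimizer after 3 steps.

Finding critical point of f(x) = x^2 + 8x using bisection on f'(x) = 2x + 8.
f'(x) = 0 when x = -4.
Starting interval: [-7, 2]
Step 1: mid = -5/2, f'(mid) = 3, new interval = [-7, -5/2]
Step 2: mid = -19/4, f'(mid) = -3/2, new interval = [-19/4, -5/2]
Step 3: mid = -29/8, f'(mid) = 3/4, new interval = [-19/4, -29/8]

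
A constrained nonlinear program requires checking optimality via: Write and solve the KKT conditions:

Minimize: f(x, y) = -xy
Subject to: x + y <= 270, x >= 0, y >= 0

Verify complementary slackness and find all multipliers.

Problem: min -xy s.t. x + y <= 270 (multiplier lambda), x >= 0 (mu_x), y >= 0 (mu_y)
KKT stationarity: -y + lambda - mu_x = 0, -x + lambda - mu_y = 0, with lambda, mu_x, mu_y >= 0
Complementary slackness: lambda*(x + y - 270) = 0, mu_x*x = 0, mu_y*y = 0
If lambda = 0: y = -mu_x <= 0 and x = -mu_y <= 0 force x = y = 0 with f = 0; but x = y = 135 is feasible with f = -18225 < 0, so this is not the minimum. Hence lambda > 0 and x + y = 270.
Try x > 0, y > 0 (so mu_x = mu_y = 0): y = lambda, x = lambda => x = y = lambda
x + y = 270 => 2*lambda = 270 => lambda = 135
x* = y* = 135 > 0, consistent with mu_x = mu_y = 0.
(Any feasible point with x = 0 or y = 0 has f = 0 > -18225, so the minimum is not on those boundaries.)
min(-xy) = -18225 (i.e. max xy = 18225)
Multipliers: lambda = 135, mu_x = 0, mu_y = 0
Complementary slackness: lambda*(x + y - 270) = 135*(135 + 135 - 270) = 0, mu_x*x = 0*135 = 0, mu_y*y = 0*135 = 0. Satisfied.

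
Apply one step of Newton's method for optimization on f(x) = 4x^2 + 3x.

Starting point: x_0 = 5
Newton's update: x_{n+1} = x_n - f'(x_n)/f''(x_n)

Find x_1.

f(x) = 4x^2 + 3x
f'(x) = 8x + (3), f''(x) = 8
Newton step: x_1 = x_0 - f'(x_0)/f''(x_0)
f'(5) = 43
x_1 = 5 - 43/8 = -3/8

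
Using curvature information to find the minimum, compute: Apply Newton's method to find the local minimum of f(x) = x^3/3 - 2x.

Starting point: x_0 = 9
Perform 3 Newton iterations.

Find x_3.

f(x) = x^3/3 - 2x
f'(x) = x^2 - 2, f''(x) = 2x
Newton update: x_{n+1} = x_n - (x_n^2 - 2)/(2*x_n)
Step 1: x_0 = 9, f'=79, f''=18, x_1 = 83/18
Step 2: x_1 = 83/18, f'=6241/324, f''=83/9, x_2 = 7537/2988
Step 3: x_2 = 7537/2988, f'=38950081/8928144, f''=7537/1494, x_3 = 74662657/45041112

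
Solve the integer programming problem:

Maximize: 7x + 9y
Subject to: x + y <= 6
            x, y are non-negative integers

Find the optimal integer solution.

Objective: 7x + 9y, constraint: x + y <= 6
Coefficient of y is 9 > coefficient of x is 7, so allocate the entire budget to y.
Optimal: x = 0, y = 6, value = 54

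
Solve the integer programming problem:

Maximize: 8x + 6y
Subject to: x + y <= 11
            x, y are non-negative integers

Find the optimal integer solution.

Objective: 8x + 6y, constraint: x + y <= 11
Coefficient of x is 8 >= coefficient of y is 6, so allocate the entire budget to x.
Optimal: x = 11, y = 0, value = 88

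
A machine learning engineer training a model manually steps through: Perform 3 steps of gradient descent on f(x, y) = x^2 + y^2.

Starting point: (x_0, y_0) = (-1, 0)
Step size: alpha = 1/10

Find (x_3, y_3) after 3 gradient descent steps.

f(x,y) = x^2 + y^2
grad_x = 2x + 0y, grad_y = 2y + 0x
Step 1: grad = (-2, 0), (-4/5, 0)
Step 2: grad = (-8/5, 0), (-16/25, 0)
Step 3: grad = (-32/25, 0), (-64/125, 0)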